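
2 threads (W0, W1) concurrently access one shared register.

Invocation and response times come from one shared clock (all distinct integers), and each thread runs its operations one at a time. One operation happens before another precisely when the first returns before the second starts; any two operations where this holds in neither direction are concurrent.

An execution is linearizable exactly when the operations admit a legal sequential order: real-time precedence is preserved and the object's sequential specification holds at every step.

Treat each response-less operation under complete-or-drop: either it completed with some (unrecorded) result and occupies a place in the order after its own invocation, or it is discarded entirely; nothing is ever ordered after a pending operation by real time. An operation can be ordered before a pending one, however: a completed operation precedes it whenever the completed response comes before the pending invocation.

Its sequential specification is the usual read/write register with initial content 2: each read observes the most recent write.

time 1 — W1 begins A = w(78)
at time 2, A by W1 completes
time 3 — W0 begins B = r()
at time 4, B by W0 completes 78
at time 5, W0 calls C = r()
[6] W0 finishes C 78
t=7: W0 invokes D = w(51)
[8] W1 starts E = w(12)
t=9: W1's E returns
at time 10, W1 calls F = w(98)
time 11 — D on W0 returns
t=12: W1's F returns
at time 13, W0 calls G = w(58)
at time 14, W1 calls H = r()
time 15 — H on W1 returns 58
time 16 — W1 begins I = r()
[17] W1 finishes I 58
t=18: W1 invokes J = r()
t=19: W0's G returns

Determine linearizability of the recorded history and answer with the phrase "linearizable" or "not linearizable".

linearizable

a witness: A, B, C, D, E, F, G, H, I
1. A w(78), leaving value 78
2. B r() → 78, leaving value 78
3. C r() → 78, leaving value 78
4. D w(51), leaving value 51
5. E w(12), leaving value 12
6. F w(98), leaving value 98
7. G w(58), leaving value 58
8. H r() → 58, leaving value 58
9. I r() → 58, leaving value 58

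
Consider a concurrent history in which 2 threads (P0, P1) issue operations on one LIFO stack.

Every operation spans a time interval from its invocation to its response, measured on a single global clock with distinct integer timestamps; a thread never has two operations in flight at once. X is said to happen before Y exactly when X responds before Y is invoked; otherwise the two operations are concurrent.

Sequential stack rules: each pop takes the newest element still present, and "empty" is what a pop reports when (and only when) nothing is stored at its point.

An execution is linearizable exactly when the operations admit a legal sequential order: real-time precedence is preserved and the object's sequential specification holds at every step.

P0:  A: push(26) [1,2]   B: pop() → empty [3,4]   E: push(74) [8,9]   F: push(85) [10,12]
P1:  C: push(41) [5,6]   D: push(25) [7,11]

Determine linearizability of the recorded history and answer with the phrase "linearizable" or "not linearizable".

not linearizable

cut after 3 events: linearizable; cut after 4 events (B responds, time 4): not linearizable
exhaustive check: the 2 completed LIFO stack ops admit one real-time order; illegal
one such order, A, B, breaks at step 2 where B pop() → empty is illegal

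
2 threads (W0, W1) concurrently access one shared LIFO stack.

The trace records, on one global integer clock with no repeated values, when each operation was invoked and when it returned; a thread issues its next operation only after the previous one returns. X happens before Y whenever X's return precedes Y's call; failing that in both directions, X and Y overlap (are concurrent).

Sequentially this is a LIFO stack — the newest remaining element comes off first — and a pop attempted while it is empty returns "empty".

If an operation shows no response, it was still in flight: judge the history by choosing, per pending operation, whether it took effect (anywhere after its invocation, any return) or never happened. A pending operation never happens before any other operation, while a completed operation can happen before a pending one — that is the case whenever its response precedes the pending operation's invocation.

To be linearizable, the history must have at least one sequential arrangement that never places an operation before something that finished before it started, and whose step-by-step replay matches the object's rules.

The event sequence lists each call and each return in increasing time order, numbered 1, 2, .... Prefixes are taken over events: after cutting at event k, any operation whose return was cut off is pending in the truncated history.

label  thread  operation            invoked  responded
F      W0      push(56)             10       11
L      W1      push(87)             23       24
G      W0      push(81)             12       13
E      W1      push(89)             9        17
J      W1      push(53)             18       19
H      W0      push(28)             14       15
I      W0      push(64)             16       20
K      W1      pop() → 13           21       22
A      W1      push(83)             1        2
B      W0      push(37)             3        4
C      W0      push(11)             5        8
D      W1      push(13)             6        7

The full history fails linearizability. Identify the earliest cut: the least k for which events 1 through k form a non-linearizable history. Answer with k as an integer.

22

events 1..21 are still linearizable — one witness is A, B, C, D, E, F, G, H, I, J:
1. A push(83), leaving stack <83>
2. B push(37), leaving stack <83,37>
3. C push(11), leaving stack <83,37,11>
4. D push(13), leaving stack <83,37,11,13>
5. E push(89), leaving stack <83,37,11,13,89>
6. F push(56), leaving stack <83,37,11,13,89,56>
7. G push(81), leaving stack <83,37,11,13,89,56,81>
8. H push(28), leaving stack <83,37,11,13,89,56,81,28>
9. I push(64), leaving stack <83,37,11,13,89,56,81,28,64>
10. J push(53), leaving stack <83,37,11,13,89,56,81,28,64,53>
event 22 — K's response, time 22 — after it, nothing linearizes
e.g. A, B, C, D, E, F, G, H, I, J, K: illegal at step 11, since K pop() → 13 cannot apply there
e.g. A, B, C, D, E, F, G, H, J, I, K: illegal at step 11, since K pop() → 13 cannot apply there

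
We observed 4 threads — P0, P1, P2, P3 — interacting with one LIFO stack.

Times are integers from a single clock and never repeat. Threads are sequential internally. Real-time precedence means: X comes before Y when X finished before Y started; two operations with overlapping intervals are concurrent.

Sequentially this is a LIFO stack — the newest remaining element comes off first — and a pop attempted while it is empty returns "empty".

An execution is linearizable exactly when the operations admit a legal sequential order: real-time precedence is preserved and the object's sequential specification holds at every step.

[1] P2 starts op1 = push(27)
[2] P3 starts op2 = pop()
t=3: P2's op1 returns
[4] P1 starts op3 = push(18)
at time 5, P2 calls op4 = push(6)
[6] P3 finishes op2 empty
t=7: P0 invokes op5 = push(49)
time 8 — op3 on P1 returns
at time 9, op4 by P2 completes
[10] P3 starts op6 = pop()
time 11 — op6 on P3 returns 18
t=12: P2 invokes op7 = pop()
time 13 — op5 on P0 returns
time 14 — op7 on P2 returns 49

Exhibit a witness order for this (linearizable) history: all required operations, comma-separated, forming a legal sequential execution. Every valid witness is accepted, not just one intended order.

step 1: op2 pop() → empty — stack <>
step 2: op1 push(27) — stack <27>
step 3: op4 push(6) — stack <27,6>
step 4: op3 push(18) — stack <27,6,18>
step 5: op6 pop() → 18 — stack <27,6>
step 6: op5 push(49) — stack <27,6,49>
step 7: op7 pop() → 49 — stack <27,6>

op2, op1, op4, op3, op6, op5, op7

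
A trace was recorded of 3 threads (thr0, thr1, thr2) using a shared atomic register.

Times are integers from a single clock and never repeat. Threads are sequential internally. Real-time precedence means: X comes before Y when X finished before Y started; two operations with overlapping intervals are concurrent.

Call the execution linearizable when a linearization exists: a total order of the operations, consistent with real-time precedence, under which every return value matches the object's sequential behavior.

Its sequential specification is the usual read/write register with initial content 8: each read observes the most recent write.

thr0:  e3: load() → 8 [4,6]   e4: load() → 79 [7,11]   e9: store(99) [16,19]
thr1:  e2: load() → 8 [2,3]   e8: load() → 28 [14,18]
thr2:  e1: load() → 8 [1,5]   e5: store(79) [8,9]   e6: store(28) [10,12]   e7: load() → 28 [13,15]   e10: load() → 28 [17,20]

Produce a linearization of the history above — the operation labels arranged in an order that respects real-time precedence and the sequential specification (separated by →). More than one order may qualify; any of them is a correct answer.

step 1: e1 load() → 8 — value 8
step 2: e2 load() → 8 — value 8
step 3: e3 load() → 8 — value 8
step 4: e5 store(79) — value 79
step 5: e4 load() → 79 — value 79
step 6: e6 store(28) — value 28
step 7: e7 load() → 28 — value 28
step 8: e8 load() → 28 — value 28
step 9: e10 load() → 28 — value 28
step 10: e9 store(99) — value 99

e1 → e2 → e3 → e5 → e4 → e6 → e7 → e8 → e10 → e9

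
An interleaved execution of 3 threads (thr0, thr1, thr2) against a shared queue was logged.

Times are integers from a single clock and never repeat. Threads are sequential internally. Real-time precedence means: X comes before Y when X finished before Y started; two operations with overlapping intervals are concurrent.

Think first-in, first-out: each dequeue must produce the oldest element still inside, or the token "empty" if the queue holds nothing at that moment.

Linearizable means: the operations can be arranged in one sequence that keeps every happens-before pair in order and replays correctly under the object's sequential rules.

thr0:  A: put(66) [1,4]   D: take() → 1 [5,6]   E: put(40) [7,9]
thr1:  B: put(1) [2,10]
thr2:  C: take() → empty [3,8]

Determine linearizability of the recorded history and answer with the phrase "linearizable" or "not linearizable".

one valid linearization: C, B, A, D, E
step 1: C take() → empty — queue <>
step 2: B put(1) — queue <1>
step 3: A put(66) — queue <1,66>
step 4: D take() → 1 — queue <66>
step 5: E put(40) — queue <66,40>

linearizable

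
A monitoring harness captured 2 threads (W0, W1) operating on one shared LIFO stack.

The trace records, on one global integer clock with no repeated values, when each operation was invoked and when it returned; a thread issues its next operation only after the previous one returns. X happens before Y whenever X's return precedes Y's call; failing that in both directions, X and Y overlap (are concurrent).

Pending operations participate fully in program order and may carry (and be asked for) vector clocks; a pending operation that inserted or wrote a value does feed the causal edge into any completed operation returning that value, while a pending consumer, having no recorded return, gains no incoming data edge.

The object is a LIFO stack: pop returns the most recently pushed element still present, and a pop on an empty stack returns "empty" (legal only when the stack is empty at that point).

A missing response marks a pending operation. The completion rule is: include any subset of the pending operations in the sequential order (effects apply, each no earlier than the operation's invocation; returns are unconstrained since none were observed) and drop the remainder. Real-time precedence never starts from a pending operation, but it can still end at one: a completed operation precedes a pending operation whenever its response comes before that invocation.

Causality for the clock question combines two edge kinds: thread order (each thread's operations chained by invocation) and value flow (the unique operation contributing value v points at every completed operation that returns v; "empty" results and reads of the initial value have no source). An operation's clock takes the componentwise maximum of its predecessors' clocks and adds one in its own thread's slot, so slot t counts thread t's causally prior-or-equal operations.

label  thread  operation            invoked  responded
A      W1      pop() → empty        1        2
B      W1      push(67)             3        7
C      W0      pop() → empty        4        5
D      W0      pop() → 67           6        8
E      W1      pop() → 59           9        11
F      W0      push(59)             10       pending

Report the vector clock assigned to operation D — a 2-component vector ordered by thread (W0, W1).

(2, 2)

A (invocation 1): nothing precedes it; W1's component alone gives (0, 1)
C (invocation 4): nothing precedes it; W0's component alone gives (1, 0)
B, invoked 3, takes VC(A)=(0, 1) under max, adds 1 for W1 → (0, 2)
D, invoked 6, takes VC(B)=(0, 2), VC(C)=(1, 0) under max, adds 1 for W0 → (2, 2)
F, invoked 10, takes VC(D)=(2, 2) under max, adds 1 for W0 → (3, 2)
E, invoked 9, takes VC(B)=(0, 2), VC(F)=(3, 2) under max, adds 1 for W1 → (3, 3)
target: VC(D) = (2, 2)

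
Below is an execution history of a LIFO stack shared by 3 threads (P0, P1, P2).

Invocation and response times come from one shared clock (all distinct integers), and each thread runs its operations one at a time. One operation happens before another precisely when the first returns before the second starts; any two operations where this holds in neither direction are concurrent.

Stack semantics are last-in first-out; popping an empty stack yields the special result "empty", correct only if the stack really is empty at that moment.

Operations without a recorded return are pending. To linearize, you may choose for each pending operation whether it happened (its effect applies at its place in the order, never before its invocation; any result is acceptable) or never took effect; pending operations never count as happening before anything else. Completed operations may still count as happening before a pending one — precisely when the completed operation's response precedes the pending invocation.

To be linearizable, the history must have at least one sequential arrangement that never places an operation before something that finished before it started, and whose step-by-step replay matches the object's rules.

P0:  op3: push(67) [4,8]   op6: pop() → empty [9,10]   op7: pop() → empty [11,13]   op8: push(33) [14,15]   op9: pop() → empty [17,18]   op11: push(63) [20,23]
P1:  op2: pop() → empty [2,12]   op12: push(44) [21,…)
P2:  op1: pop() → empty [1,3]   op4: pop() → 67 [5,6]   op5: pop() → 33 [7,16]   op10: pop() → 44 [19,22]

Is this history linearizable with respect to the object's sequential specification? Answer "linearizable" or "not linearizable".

a witness: op1, op2, op3, op4, op6, op7, op8, op5, op9, op11, op12, op10
1. op1 pop() → empty, leaving stack <>
2. op2 pop() → empty, leaving stack <>
3. op3 push(67), leaving stack <67>
4. op4 pop() → 67, leaving stack <>
5. op6 pop() → empty, leaving stack <>
6. op7 pop() → empty, leaving stack <>
7. op8 push(33), leaving stack <33>
8. op5 pop() → 33, leaving stack <>
9. op9 pop() → empty, leaving stack <>
10. op11 push(63), leaving stack <63>
11. op12 push(44) (pending, included), leaving stack <63,44>
12. op10 pop() → 44, leaving stack <63>

linearizable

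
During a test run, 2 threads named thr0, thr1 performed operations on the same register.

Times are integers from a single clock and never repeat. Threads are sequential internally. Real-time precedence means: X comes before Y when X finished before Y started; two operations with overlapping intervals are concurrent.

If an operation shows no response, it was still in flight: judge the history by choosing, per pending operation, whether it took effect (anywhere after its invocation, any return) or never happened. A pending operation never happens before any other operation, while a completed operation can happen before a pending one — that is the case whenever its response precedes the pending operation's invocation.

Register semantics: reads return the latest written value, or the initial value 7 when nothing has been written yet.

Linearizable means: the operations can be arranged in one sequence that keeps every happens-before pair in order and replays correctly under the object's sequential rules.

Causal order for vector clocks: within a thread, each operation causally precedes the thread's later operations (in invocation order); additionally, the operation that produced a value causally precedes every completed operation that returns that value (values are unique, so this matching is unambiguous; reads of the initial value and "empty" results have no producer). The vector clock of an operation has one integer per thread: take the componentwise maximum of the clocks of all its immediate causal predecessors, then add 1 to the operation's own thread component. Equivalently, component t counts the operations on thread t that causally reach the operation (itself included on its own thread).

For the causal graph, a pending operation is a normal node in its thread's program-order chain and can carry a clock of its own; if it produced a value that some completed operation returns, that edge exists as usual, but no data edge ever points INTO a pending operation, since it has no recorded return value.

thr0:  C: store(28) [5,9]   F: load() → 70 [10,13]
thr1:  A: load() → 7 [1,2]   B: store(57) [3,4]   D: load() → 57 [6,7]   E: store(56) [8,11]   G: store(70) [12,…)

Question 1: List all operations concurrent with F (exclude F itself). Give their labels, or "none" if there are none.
concurrent with F ([10,13]): every op whose interval crosses 10..13
A [1,2]: before
B [3,4]: before
C [5,9]: before
D [6,7]: before
E [8,11]: concurrent
G [12,…): concurrent

E, G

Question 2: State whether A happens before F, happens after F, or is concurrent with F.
A spans [1,2], F spans [10,13]
resp(A)=2 < inv(F)=10

before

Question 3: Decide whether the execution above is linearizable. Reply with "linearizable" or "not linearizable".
witness order: A, B, D, C, E, G, F
step 1: A load() → 7 — value 7
step 2: B store(57) — value 57
step 3: D load() → 57 — value 57
step 4: C store(28) — value 28
step 5: E store(56) — value 56
step 6: G store(70) (pending, included) — value 70
step 7: F load() → 70 — value 70

linearizable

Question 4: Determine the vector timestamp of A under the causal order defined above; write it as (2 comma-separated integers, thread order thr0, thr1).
VC(A, invoked at 1): no causal predecessors; +1 on thr1 → (0, 1)
VC(C, invoked at 5): no causal predecessors; +1 on thr0 → (1, 0)
VC(B, invoked at 3): max of VC(A)=(0, 1), then +1 on thread thr1 → (0, 2)
VC(D, invoked at 6): max of VC(B)=(0, 2), then +1 on thread thr1 → (0, 3)
VC(E, invoked at 8): max of VC(D)=(0, 3), then +1 on thread thr1 → (0, 4)
VC(G, invoked at 12): max of VC(E)=(0, 4), then +1 on thread thr1 → (0, 5)
VC(F, invoked at 10): max of VC(C)=(1, 0), VC(G)=(0, 5), then +1 on thread thr0 → (2, 5)
target: VC(A) = (0, 1)

(0, 1)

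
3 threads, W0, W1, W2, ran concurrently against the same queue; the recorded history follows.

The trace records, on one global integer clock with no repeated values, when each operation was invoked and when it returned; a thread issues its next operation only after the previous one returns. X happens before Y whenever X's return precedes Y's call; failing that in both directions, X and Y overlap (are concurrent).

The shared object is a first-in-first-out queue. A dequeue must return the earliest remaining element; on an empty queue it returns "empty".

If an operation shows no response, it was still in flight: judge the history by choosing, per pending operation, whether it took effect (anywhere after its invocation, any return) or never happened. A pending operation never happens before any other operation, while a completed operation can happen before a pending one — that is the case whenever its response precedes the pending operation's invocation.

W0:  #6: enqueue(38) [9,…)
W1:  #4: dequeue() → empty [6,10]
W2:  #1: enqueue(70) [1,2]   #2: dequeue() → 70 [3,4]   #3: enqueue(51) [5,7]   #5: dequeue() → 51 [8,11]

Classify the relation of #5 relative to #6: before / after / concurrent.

concurrent

#5 spans [8,11], #6 spans [9,…)
the intervals overlap in both directions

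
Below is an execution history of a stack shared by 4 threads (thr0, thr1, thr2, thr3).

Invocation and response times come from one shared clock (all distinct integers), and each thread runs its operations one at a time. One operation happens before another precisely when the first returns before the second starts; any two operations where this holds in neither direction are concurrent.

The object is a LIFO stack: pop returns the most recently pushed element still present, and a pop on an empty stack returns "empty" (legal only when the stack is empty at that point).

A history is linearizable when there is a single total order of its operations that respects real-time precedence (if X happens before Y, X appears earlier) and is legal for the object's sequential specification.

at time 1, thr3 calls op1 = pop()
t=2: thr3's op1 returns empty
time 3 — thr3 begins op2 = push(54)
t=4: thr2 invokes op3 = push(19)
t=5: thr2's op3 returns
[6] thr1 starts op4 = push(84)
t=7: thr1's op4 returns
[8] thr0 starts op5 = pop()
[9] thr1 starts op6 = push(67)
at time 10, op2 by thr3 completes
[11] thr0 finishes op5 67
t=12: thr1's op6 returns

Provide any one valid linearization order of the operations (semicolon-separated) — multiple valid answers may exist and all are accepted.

op1; op2; op3; op4; op6; op5

after step 1 (op1 pop() → empty): stack <>
after step 2 (op2 push(54)): stack <54>
after step 3 (op3 push(19)): stack <54,19>
after step 4 (op4 push(84)): stack <54,19,84>
after step 5 (op6 push(67)): stack <54,19,84,67>
after step 6 (op5 pop() → 67): stack <54,19,84>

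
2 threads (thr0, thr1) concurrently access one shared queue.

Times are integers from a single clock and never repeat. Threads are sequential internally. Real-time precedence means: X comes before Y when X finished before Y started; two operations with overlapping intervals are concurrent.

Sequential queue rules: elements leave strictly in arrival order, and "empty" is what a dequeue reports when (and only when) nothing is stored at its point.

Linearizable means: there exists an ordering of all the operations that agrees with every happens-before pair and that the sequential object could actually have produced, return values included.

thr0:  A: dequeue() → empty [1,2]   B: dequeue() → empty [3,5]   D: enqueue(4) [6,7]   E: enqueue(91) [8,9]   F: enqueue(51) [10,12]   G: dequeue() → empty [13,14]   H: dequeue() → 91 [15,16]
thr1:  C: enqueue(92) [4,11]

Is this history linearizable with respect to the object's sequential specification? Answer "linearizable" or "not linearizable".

events 1..13 are fine; event 14 — the response of G at time 14 — makes the prefix non-linearizable
the 7 completed operations admit 5 real-time orders; each fails the queue replay
one such order, A, B, C, D, E, F, G, breaks at step 7 where G dequeue() → empty is illegal
one such order, A, B, D, C, E, F, G, breaks at step 7 where G dequeue() → empty is illegal

not linearizable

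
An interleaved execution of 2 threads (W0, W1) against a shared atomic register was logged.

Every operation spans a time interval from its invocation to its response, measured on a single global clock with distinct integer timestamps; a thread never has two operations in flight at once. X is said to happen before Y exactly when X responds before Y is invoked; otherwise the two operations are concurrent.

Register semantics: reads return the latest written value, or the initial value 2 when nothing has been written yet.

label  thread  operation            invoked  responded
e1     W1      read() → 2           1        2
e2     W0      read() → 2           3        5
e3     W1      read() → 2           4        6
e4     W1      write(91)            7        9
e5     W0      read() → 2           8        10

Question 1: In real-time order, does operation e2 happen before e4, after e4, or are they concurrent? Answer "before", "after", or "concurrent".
before

e2 spans [3,5], e4 spans [7,9]
resp(e2)=5 < inv(e4)=7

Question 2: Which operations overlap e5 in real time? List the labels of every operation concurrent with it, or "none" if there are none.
e4

e5 spans [8,10]: anything still running between times 8 and 10 counts as concurrent
e1 [1,2]: before
e2 [3,5]: before
e3 [4,6]: before
e4 [7,9]: concurrent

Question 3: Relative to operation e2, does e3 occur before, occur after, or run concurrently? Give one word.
concurrent

e3 spans [4,6], e2 spans [3,5]
the intervals overlap in both directions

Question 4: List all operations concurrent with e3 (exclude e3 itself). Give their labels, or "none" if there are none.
e2

e3 spans [4,6]; an op avoiding the whole window 4..6 is ordered, any other is concurrent
e1 [1,2]: before
e2 [3,5]: concurrent
e4 [7,9]: after
e5 [8,10]: after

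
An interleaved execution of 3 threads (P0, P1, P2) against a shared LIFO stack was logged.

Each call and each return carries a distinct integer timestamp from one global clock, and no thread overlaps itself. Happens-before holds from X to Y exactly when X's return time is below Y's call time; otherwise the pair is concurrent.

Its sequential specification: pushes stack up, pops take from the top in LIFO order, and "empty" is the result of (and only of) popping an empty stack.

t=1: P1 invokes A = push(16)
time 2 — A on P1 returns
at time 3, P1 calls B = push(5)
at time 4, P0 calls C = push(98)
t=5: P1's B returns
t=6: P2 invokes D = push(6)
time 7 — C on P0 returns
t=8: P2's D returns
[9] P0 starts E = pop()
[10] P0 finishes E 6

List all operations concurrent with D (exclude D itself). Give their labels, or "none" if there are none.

D spans [6,8]; an op avoiding the whole window 6..8 is ordered, any other is concurrent
A [1,2]: before
B [3,5]: before
C [4,7]: concurrent
E [9,10]: after

C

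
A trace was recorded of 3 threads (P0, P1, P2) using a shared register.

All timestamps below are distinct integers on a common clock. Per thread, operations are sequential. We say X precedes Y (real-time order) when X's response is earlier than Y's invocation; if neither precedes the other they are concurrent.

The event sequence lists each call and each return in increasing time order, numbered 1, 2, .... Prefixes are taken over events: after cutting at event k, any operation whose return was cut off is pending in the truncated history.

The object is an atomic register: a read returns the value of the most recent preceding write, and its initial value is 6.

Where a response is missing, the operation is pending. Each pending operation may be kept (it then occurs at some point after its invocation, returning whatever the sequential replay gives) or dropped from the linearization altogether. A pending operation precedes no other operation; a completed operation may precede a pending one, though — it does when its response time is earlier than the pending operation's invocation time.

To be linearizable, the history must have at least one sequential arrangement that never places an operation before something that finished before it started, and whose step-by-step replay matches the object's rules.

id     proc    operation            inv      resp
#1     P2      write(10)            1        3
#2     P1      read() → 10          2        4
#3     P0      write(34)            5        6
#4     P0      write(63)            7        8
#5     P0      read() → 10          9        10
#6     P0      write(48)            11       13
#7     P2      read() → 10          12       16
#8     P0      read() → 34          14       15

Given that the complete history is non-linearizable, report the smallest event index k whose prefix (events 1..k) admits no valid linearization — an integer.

one valid order for events 1..9 is #1, #2, #3, #4:
1. #1 write(10), leaving value 10
2. #2 read() → 10, leaving value 10
3. #3 write(34), leaving value 34
4. #4 write(63), leaving value 63
with event 10 included (#5 responding at time 10), all real-time-consistent orders fail
one such order, #1, #2, #3, #4, #5, breaks at step 5 where #5 read() → 10 is illegal
one such order, #2, #1, #3, #4, #5, breaks at step 1 where #2 read() → 10 is illegal

10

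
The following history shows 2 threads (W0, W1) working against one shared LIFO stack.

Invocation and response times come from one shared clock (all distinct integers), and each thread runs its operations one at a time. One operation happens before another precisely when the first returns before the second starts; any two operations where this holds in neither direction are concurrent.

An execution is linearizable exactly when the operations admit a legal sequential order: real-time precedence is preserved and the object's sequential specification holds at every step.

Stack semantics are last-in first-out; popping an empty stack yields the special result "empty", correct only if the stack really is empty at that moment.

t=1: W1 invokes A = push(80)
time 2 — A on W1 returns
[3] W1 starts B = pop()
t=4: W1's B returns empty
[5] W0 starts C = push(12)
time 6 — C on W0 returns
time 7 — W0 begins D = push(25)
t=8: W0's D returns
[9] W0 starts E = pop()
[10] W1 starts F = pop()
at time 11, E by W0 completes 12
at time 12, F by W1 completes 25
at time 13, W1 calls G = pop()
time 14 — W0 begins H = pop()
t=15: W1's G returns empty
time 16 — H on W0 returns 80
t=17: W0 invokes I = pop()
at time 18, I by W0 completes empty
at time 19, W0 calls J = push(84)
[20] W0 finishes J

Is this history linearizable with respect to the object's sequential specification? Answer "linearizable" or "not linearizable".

already the first 4 events (up to B's response at time 4) admit no linearization; the first 3 still do
a single order respects real time; the 2 completed LIFO stack operations fail replay along it
for example A, B fails at step 2: B pop() → empty is not legal there

not linearizable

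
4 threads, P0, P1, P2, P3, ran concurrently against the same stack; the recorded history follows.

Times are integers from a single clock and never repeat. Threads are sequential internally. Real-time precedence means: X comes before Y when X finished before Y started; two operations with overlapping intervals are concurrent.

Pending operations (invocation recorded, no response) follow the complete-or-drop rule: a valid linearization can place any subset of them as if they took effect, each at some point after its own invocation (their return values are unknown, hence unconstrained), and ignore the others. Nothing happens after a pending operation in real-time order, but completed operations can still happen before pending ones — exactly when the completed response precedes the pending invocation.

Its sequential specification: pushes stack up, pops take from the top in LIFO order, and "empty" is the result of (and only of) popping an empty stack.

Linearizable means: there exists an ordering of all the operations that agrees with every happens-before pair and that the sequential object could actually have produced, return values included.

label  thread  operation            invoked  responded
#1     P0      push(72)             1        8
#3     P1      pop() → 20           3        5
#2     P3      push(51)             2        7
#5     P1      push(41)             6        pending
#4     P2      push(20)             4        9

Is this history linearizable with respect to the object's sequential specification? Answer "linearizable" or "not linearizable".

one valid linearization: #1, #2, #4, #3
1. #1 push(72), leaving stack <72>
2. #2 push(51), leaving stack <72,51>
3. #4 push(20), leaving stack <72,51,20>
4. #3 pop() → 20, leaving stack <72,51>

linearizable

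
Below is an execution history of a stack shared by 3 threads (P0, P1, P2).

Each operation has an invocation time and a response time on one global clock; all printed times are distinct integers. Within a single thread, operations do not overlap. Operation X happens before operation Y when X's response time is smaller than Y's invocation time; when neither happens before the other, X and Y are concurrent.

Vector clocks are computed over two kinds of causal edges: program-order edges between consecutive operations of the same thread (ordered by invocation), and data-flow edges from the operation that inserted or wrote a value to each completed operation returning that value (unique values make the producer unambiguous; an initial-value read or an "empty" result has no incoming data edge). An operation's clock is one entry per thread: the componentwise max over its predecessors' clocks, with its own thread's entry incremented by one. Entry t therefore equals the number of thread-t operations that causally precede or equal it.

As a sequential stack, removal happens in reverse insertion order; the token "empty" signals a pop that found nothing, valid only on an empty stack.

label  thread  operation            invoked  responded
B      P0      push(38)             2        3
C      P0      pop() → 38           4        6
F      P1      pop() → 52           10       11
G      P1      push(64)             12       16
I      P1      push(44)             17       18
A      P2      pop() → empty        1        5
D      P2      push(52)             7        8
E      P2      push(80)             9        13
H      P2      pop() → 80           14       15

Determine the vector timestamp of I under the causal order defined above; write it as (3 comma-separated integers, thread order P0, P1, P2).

invoked at 1, A has no predecessors; its own P2 bump gives (0, 0, 1)
invoked at 2, B has no predecessors; its own P0 bump gives (1, 0, 0)
D, invoked 7, takes VC(A)=(0, 0, 1) under max, adds 1 for P2 → (0, 0, 2)
C, invoked 4, takes VC(B)=(1, 0, 0) under max, adds 1 for P0 → (2, 0, 0)
E, invoked 9, takes VC(D)=(0, 0, 2) under max, adds 1 for P2 → (0, 0, 3)
F, invoked 10, takes VC(D)=(0, 0, 2) under max, adds 1 for P1 → (0, 1, 2)
H, invoked 14, takes VC(E)=(0, 0, 3) under max, adds 1 for P2 → (0, 0, 4)
G, invoked 12, takes VC(F)=(0, 1, 2) under max, adds 1 for P1 → (0, 2, 2)
I, invoked 17, takes VC(G)=(0, 2, 2) under max, adds 1 for P1 → (0, 3, 2)
target: VC(I) = (0, 3, 2)

(0, 3, 2)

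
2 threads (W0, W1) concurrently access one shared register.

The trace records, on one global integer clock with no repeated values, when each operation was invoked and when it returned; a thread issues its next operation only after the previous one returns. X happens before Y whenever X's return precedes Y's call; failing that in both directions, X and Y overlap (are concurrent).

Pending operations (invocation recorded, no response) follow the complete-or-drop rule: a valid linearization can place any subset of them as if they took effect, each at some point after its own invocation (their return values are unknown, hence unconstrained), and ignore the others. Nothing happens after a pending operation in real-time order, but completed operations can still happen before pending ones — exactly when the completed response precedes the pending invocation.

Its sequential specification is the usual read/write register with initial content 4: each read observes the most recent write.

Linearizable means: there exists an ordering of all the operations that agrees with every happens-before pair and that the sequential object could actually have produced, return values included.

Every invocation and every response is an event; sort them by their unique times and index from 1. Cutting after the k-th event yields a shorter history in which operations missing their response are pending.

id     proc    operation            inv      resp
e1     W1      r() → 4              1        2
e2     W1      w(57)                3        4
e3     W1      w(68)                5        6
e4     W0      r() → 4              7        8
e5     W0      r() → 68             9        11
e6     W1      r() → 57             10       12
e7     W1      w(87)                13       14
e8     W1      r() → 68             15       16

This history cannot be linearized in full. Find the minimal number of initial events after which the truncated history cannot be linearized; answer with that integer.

8

events 1..7 are still linearizable — one witness is e1, e2, e3:
1. e1 r() → 4, leaving value 4
2. e2 w(57), leaving value 57
3. e3 w(68), leaving value 68
once event 8 joins (e4's response, time 8), exhaustive search finds no witness
one such order, e1, e2, e3, e4, breaks at step 4 where e4 r() → 4 is illegal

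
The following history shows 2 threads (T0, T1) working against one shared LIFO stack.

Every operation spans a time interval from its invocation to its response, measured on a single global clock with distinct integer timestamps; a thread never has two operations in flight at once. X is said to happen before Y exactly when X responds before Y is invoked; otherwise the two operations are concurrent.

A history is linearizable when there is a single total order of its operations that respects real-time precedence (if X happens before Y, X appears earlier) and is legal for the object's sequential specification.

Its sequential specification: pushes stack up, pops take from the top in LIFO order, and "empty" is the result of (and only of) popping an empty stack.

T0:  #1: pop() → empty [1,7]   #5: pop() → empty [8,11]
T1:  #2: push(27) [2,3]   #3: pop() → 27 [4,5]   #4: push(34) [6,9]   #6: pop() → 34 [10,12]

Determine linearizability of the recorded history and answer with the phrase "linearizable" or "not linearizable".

one valid linearization: #1, #2, #3, #4, #6, #5
step 1: #1 pop() → empty — stack <>
step 2: #2 push(27) — stack <27>
step 3: #3 pop() → 27 — stack <>
step 4: #4 push(34) — stack <34>
step 5: #6 pop() → 34 — stack <>
step 6: #5 pop() → empty — stack <>

linearizable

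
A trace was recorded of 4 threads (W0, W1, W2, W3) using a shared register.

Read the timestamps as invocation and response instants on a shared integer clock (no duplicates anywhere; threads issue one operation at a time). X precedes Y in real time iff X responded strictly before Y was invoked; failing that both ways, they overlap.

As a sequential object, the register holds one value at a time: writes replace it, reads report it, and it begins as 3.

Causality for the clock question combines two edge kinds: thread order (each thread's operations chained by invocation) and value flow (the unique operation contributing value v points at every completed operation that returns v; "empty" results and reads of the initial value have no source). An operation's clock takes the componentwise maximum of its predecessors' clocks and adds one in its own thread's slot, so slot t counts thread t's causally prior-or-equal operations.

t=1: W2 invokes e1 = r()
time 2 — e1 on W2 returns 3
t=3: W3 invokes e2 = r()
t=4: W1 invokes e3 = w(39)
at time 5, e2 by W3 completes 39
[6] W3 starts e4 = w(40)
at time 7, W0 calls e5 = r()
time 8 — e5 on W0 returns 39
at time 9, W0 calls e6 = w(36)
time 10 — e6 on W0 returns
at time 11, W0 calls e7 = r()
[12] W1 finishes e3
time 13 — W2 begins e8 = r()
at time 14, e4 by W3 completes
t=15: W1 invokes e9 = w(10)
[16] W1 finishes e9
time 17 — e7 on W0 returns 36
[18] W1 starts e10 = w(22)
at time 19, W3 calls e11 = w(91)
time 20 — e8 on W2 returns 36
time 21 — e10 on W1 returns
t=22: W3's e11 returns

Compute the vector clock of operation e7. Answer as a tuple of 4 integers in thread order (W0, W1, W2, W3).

(3, 1, 0, 0)

root op e1, invoked 1: fresh clock plus W2's own tick → (0, 0, 1, 0)
root op e3, invoked 4: fresh clock plus W1's own tick → (0, 1, 0, 0)
invoked at 3, e2 merges VC(e3)=(0, 1, 0, 0) and bumps W3's slot → (0, 1, 0, 1)
invoked at 15, e9 merges VC(e3)=(0, 1, 0, 0) and bumps W1's slot → (0, 2, 0, 0)
invoked at 7, e5 merges VC(e3)=(0, 1, 0, 0) and bumps W0's slot → (1, 1, 0, 0)
invoked at 6, e4 merges VC(e2)=(0, 1, 0, 1) and bumps W3's slot → (0, 1, 0, 2)
invoked at 18, e10 merges VC(e9)=(0, 2, 0, 0) and bumps W1's slot → (0, 3, 0, 0)
invoked at 9, e6 merges VC(e5)=(1, 1, 0, 0) and bumps W0's slot → (2, 1, 0, 0)
invoked at 19, e11 merges VC(e4)=(0, 1, 0, 2) and bumps W3's slot → (0, 1, 0, 3)
invoked at 11, e7 merges VC(e6)=(2, 1, 0, 0) and bumps W0's slot → (3, 1, 0, 0)
invoked at 13, e8 merges VC(e1)=(0, 0, 1, 0), VC(e6)=(2, 1, 0, 0) and bumps W2's slot → (2, 1, 2, 0)
target: VC(e7) = (3, 1, 0, 0)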